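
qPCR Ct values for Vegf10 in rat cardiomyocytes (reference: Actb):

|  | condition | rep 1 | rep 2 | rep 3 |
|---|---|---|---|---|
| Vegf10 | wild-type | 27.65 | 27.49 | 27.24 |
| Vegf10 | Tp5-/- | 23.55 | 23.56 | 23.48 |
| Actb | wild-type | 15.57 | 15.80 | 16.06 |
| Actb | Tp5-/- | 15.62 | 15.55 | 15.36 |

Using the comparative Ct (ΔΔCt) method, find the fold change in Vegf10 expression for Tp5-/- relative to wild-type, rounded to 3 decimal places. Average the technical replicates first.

12.381

Mean Ct: Vegf10 wild-type 27.460; Vegf10 Tp5-/- 23.530; Actb wild-type 15.810; Actb Tp5-/- 15.510
ΔCt(wild-type) = 27.460 − 15.810 = 11.650
ΔCt(Tp5-/-) = 23.530 − 15.510 = 8.020
ΔΔCt = 8.020 − 11.650 = -3.630
Fold change = 2^(−(-3.630)) = 2^3.630 = 12.3805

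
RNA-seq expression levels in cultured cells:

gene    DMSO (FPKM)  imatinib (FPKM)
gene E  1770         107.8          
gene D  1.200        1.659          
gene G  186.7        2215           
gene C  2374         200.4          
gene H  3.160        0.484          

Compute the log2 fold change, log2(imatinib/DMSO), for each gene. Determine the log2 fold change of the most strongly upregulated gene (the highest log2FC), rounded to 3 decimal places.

log2(107.8/1770) = -4.037  (gene E)
log2(1.659/1.200) = 0.467  (gene D)
log2(2215/186.7) = 3.569  (gene G)
log2(200.4/2374) = -3.566  (gene C)
log2(0.484/3.160) = -2.707  (gene H)
gene G is most strongly upregulated.

3.569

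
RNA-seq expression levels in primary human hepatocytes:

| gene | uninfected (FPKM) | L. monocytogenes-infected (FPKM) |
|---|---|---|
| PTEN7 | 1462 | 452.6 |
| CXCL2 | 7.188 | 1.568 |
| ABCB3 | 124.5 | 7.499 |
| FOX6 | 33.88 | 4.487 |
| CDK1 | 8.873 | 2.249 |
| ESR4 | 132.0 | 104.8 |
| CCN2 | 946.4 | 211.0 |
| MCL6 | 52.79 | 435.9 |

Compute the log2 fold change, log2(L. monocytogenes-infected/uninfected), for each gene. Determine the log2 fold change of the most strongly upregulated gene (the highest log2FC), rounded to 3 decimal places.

3.046

log2(452.6/1462) = -1.692  (PTEN7)
log2(1.568/7.188) = -2.197  (CXCL2)
log2(7.499/124.5) = -4.053  (ABCB3)
log2(4.487/33.88) = -2.917  (FOX6)
log2(2.249/8.873) = -1.980  (CDK1)
log2(104.8/132.0) = -0.333  (ESR4)
log2(211.0/946.4) = -2.165  (CCN2)
log2(435.9/52.79) = 3.046  (MCL6)
MCL6 is most strongly upregulated.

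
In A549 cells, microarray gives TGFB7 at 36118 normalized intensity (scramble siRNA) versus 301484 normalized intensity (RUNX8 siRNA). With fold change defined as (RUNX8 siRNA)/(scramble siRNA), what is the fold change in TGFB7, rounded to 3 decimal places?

Fold change = 301484 / 36118 = 8.3472
TGFB7 is upregulated.

8.347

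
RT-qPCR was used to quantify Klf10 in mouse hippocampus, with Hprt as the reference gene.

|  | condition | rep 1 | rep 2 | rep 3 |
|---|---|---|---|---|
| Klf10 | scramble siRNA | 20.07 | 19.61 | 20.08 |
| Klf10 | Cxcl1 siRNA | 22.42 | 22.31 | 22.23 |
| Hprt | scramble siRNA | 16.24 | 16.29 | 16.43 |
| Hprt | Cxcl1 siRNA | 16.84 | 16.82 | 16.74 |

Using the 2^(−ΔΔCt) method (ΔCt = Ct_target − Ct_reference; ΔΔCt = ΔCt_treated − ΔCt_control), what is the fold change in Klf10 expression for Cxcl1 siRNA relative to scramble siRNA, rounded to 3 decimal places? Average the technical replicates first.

Mean Ct: Klf10 scramble siRNA 19.920; Klf10 Cxcl1 siRNA 22.320; Hprt scramble siRNA 16.320; Hprt Cxcl1 siRNA 16.800
ΔCt(scramble siRNA) = 19.920 − 16.320 = 3.600
ΔCt(Cxcl1 siRNA) = 22.320 − 16.800 = 5.520
ΔΔCt = 5.520 − 3.600 = 1.920
Fold change = 2^(−1.920) = 0.2643

0.264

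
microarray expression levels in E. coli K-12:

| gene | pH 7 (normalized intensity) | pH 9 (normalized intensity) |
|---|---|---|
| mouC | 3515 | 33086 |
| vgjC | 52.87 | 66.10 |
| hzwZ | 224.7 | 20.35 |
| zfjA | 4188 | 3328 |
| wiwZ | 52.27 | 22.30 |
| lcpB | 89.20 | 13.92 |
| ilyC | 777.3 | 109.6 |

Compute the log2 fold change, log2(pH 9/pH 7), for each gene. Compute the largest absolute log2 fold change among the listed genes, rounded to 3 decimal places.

3.465

log2(33086/3515) = 3.235  (mouC)
log2(66.10/52.87) = 0.322  (vgjC)
log2(20.35/224.7) = -3.465  (hzwZ)
log2(3328/4188) = -0.332  (zfjA)
log2(22.30/52.27) = -1.229  (wiwZ)
log2(13.92/89.20) = -2.680  (lcpB)
log2(109.6/777.3) = -2.826  (ilyC)
The largest magnitude belongs to hzwZ.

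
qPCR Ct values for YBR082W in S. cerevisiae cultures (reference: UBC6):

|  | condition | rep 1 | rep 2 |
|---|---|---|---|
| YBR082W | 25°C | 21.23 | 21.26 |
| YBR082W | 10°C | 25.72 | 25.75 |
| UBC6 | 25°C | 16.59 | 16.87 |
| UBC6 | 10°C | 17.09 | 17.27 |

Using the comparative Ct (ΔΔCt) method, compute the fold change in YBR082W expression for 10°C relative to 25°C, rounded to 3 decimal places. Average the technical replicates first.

0.061

Mean Ct: YBR082W 25°C 21.245; YBR082W 10°C 25.735; UBC6 25°C 16.730; UBC6 10°C 17.180
ΔCt(25°C) = 21.245 − 16.730 = 4.515
ΔCt(10°C) = 25.735 − 17.180 = 8.555
ΔΔCt = 8.555 − 4.515 = 4.040
Fold change = 2^(−4.040) = 0.0608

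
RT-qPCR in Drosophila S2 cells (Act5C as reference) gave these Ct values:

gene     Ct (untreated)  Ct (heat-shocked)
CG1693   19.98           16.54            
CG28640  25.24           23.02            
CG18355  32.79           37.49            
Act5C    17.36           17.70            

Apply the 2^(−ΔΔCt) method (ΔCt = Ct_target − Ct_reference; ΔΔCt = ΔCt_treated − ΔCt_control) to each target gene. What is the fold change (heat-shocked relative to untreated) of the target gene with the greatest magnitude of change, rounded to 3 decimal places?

CG1693: ΔΔCt = (16.54−17.70) − (19.98−17.36) = -1.16 − 2.62 = -3.78; fold change = 2^3.78 = 13.737
CG28640: ΔΔCt = (23.02−17.70) − (25.24−17.36) = 5.32 − 7.88 = -2.56; fold change = 2^2.56 = 5.897
CG18355: ΔΔCt = (37.49−17.70) − (32.79−17.36) = 19.79 − 15.43 = 4.36; fold change = 2^-4.36 = 0.049
CG18355 has the largest |ΔΔCt| = 4.36.

0.049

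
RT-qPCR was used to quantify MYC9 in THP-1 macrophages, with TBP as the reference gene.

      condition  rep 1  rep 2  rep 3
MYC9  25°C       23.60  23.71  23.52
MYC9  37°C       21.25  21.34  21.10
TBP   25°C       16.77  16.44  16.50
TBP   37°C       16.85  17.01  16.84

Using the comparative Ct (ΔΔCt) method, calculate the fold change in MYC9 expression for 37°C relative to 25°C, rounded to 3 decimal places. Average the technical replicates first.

Mean Ct: MYC9 25°C 23.610; MYC9 37°C 21.230; TBP 25°C 16.570; TBP 37°C 16.900
ΔCt(25°C) = 23.610 − 16.570 = 7.040
ΔCt(37°C) = 21.230 − 16.900 = 4.330
ΔΔCt = 4.330 − 7.040 = -2.710
Fold change = 2^(−(-2.710)) = 2^2.710 = 6.5432

6.543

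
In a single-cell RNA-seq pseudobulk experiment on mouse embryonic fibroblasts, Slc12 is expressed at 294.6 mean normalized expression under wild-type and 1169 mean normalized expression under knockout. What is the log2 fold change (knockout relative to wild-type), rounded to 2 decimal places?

Fold change = 1169 / 294.6 = 3.9681
log2(3.9681) = 1.988

1.99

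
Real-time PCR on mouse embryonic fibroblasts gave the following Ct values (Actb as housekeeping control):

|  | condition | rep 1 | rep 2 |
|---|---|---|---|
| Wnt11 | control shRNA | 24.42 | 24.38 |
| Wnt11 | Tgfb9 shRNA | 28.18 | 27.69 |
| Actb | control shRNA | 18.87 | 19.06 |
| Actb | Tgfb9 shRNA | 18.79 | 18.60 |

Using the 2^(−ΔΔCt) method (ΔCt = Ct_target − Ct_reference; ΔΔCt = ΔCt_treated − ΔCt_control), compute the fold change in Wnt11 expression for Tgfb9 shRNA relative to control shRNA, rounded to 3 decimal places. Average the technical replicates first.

Mean Ct: Wnt11 control shRNA 24.400; Wnt11 Tgfb9 shRNA 27.935; Actb control shRNA 18.965; Actb Tgfb9 shRNA 18.695
ΔCt(control shRNA) = 24.400 − 18.965 = 5.435
ΔCt(Tgfb9 shRNA) = 27.935 − 18.695 = 9.240
ΔΔCt = 9.240 − 5.435 = 3.805
Fold change = 2^(−3.805) = 0.0715

0.072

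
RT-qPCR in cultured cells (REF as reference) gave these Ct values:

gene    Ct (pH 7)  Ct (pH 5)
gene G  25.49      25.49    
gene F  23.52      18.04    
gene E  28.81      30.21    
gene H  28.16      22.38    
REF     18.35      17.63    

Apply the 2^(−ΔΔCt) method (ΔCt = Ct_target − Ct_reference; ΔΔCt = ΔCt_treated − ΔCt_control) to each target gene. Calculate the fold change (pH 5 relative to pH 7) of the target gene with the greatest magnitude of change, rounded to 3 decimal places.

33.359

gene G: ΔΔCt = (25.49−17.63) − (25.49−18.35) = 7.86 − 7.14 = 0.72; fold change = 2^-0.72 = 0.607
gene F: ΔΔCt = (18.04−17.63) − (23.52−18.35) = 0.41 − 5.17 = -4.76; fold change = 2^4.76 = 27.096
gene E: ΔΔCt = (30.21−17.63) − (28.81−18.35) = 12.58 − 10.46 = 2.12; fold change = 2^-2.12 = 0.230
gene H: ΔΔCt = (22.38−17.63) − (28.16−18.35) = 4.75 − 9.81 = -5.06; fold change = 2^5.06 = 33.359
gene H has the largest |ΔΔCt| = 5.06.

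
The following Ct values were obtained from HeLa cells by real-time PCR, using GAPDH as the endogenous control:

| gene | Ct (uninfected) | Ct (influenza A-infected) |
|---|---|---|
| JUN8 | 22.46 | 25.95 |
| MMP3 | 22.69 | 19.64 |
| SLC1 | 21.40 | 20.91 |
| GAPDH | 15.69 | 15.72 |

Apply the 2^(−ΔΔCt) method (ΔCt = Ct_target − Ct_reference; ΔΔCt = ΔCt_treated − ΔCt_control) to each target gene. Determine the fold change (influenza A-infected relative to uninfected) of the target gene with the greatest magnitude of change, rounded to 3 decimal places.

0.091

JUN8: ΔΔCt = (25.95−15.72) − (22.46−15.69) = 10.23 − 6.77 = 3.46; fold change = 2^-3.46 = 0.091
MMP3: ΔΔCt = (19.64−15.72) − (22.69−15.69) = 3.92 − 7.00 = -3.08; fold change = 2^3.08 = 8.456
SLC1: ΔΔCt = (20.91−15.72) − (21.40−15.69) = 5.19 − 5.71 = -0.52; fold change = 2^0.52 = 1.434
JUN8 has the largest |ΔΔCt| = 3.46.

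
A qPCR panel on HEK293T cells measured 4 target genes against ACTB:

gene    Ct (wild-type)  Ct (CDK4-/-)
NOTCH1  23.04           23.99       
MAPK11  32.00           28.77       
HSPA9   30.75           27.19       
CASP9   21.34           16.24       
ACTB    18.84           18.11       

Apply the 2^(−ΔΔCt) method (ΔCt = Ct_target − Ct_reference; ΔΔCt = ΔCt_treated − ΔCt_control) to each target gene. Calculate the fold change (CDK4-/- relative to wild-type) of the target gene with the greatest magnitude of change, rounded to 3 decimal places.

NOTCH1: ΔΔCt = (23.99−18.11) − (23.04−18.84) = 5.88 − 4.20 = 1.68; fold change = 2^-1.68 = 0.312
MAPK11: ΔΔCt = (28.77−18.11) − (32.00−18.84) = 10.66 − 13.16 = -2.50; fold change = 2^2.50 = 5.657
HSPA9: ΔΔCt = (27.19−18.11) − (30.75−18.84) = 9.08 − 11.91 = -2.83; fold change = 2^2.83 = 7.111
CASP9: ΔΔCt = (16.24−18.11) − (21.34−18.84) = -1.87 − 2.50 = -4.37; fold change = 2^4.37 = 20.678
CASP9 has the largest |ΔΔCt| = 4.37.

20.678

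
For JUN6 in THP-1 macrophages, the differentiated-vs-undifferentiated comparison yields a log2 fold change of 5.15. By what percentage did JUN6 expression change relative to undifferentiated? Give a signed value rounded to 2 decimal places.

3450.62%

Fold change = 2^(5.15) = 35.5062
Percent change = (FC − 1) × 100% = (35.5062 − 1) × 100 = 3450.62%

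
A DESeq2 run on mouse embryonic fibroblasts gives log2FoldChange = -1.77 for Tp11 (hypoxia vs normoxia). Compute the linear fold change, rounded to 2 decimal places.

Fold change = 2^(-1.77) = 0.293
That is, Tp11 drops to 29.3% of the normoxia level.

0.29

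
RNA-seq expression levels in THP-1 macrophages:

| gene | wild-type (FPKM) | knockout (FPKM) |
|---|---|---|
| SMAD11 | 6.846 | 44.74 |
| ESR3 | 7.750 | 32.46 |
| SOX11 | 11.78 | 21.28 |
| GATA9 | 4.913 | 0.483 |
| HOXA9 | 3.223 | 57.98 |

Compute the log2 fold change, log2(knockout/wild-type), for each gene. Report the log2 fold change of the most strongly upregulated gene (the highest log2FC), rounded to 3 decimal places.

4.169

log2(44.74/6.846) = 2.708  (SMAD11)
log2(32.46/7.750) = 2.066  (ESR3)
log2(21.28/11.78) = 0.853  (SOX11)
log2(0.483/4.913) = -3.347  (GATA9)
log2(57.98/3.223) = 4.169  (HOXA9)
HOXA9 is most strongly upregulated.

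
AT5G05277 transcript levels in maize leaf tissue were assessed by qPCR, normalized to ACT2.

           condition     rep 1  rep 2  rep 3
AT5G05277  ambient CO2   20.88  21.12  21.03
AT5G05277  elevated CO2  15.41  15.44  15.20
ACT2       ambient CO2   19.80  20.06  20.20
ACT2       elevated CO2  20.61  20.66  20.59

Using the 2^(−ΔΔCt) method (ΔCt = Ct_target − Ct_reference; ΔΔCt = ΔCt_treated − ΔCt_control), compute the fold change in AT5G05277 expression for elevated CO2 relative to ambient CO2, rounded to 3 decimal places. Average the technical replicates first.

Mean Ct: AT5G05277 ambient CO2 21.010; AT5G05277 elevated CO2 15.350; ACT2 ambient CO2 20.020; ACT2 elevated CO2 20.620
ΔCt(ambient CO2) = 21.010 − 20.020 = 0.990
ΔCt(elevated CO2) = 15.350 − 20.620 = -5.270
ΔΔCt = -5.270 − 0.990 = -6.260
Fold change = 2^(−(-6.260)) = 2^6.260 = 76.6386

76.639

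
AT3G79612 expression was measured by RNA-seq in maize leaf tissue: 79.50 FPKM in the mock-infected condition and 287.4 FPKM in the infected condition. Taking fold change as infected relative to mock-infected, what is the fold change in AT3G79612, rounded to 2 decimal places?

Fold change = 287.4 / 79.50 = 3.615
AT3G79612 is upregulated.

3.62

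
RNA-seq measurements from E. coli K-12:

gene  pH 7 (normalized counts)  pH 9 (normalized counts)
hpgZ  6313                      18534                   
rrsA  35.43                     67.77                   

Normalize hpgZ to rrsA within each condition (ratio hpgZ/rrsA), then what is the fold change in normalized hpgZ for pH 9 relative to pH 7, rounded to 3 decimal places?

hpgZ/rrsA (pH 7) = 6313 / 35.43 = 178.18
hpgZ/rrsA (pH 9) = 18534 / 67.77 = 273.48
Fold change = 273.48 / 178.18 = 1.5349

1.535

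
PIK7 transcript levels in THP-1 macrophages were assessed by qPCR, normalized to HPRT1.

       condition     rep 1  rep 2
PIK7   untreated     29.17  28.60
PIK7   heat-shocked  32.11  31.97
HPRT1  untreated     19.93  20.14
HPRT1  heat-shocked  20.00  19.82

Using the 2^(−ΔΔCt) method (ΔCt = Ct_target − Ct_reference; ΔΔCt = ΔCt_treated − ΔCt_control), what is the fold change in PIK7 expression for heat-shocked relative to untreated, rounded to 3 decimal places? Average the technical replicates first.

0.103

Mean Ct: PIK7 untreated 28.885; PIK7 heat-shocked 32.040; HPRT1 untreated 20.035; HPRT1 heat-shocked 19.910
ΔCt(untreated) = 28.885 − 20.035 = 8.850
ΔCt(heat-shocked) = 32.040 − 19.910 = 12.130
ΔΔCt = 12.130 − 8.850 = 3.280
Fold change = 2^(−3.280) = 0.1029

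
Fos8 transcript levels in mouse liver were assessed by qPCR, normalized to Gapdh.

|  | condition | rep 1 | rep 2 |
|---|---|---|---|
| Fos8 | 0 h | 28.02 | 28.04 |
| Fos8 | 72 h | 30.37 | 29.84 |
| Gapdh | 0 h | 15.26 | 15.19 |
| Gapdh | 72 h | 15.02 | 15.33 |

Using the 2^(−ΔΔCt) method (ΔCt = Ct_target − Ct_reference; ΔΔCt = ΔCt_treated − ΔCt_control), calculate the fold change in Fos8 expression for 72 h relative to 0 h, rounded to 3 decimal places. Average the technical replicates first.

Mean Ct: Fos8 0 h 28.030; Fos8 72 h 30.105; Gapdh 0 h 15.225; Gapdh 72 h 15.175
ΔCt(0 h) = 28.030 − 15.225 = 12.805
ΔCt(72 h) = 30.105 − 15.175 = 14.930
ΔΔCt = 14.930 − 12.805 = 2.125
Fold change = 2^(−2.125) = 0.2293

0.229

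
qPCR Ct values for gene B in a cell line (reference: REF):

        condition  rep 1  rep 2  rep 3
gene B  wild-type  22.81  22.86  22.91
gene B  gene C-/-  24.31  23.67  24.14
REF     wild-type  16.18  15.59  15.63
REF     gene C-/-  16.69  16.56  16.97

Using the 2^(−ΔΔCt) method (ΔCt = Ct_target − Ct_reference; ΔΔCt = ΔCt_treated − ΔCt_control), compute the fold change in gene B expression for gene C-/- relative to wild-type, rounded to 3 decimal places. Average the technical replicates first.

Mean Ct: gene B wild-type 22.860; gene B gene C-/- 24.040; REF wild-type 15.800; REF gene C-/- 16.740
ΔCt(wild-type) = 22.860 − 15.800 = 7.060
ΔCt(gene C-/-) = 24.040 − 16.740 = 7.300
ΔΔCt = 7.300 − 7.060 = 0.240
Fold change = 2^(−0.240) = 0.8467

0.847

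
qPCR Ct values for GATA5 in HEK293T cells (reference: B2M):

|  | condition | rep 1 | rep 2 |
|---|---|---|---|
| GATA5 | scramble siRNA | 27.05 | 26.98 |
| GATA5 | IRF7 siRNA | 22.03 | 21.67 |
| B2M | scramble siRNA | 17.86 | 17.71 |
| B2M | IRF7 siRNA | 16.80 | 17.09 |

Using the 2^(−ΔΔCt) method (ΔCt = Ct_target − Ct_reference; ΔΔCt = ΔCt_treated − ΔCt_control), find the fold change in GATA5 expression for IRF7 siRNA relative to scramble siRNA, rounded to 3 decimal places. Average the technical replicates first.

Mean Ct: GATA5 scramble siRNA 27.015; GATA5 IRF7 siRNA 21.850; B2M scramble siRNA 17.785; B2M IRF7 siRNA 16.945
ΔCt(scramble siRNA) = 27.015 − 17.785 = 9.230
ΔCt(IRF7 siRNA) = 21.850 − 16.945 = 4.905
ΔΔCt = 4.905 − 9.230 = -4.325
Fold change = 2^(−(-4.325)) = 2^4.325 = 20.0426

20.043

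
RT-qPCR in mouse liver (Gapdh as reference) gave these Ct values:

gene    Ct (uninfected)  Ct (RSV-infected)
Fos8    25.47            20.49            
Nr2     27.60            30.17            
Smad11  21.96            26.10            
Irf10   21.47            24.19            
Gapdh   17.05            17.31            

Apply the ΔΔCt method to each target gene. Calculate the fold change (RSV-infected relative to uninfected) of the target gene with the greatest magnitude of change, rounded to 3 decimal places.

37.792

Fos8: ΔΔCt = (20.49−17.31) − (25.47−17.05) = 3.18 − 8.42 = -5.24; fold change = 2^5.24 = 37.792
Nr2: ΔΔCt = (30.17−17.31) − (27.60−17.05) = 12.86 − 10.55 = 2.31; fold change = 2^-2.31 = 0.202
Smad11: ΔΔCt = (26.10−17.31) − (21.96−17.05) = 8.79 − 4.91 = 3.88; fold change = 2^-3.88 = 0.068
Irf10: ΔΔCt = (24.19−17.31) − (21.47−17.05) = 6.88 − 4.42 = 2.46; fold change = 2^-2.46 = 0.182
Fos8 has the largest |ΔΔCt| = 5.24.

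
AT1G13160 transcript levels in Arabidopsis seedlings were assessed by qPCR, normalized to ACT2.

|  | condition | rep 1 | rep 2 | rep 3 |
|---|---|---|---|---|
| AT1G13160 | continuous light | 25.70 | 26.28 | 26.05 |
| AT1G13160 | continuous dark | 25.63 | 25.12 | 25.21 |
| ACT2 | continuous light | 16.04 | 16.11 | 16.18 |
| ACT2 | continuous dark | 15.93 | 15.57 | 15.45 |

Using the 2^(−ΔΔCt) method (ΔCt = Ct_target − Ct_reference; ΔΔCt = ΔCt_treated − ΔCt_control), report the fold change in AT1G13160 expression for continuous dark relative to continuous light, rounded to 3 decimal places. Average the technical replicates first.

1.173

Mean Ct: AT1G13160 continuous light 26.010; AT1G13160 continuous dark 25.320; ACT2 continuous light 16.110; ACT2 continuous dark 15.650
ΔCt(continuous light) = 26.010 − 16.110 = 9.900
ΔCt(continuous dark) = 25.320 − 15.650 = 9.670
ΔΔCt = 9.670 − 9.900 = -0.230
Fold change = 2^(−(-0.230)) = 2^0.230 = 1.1728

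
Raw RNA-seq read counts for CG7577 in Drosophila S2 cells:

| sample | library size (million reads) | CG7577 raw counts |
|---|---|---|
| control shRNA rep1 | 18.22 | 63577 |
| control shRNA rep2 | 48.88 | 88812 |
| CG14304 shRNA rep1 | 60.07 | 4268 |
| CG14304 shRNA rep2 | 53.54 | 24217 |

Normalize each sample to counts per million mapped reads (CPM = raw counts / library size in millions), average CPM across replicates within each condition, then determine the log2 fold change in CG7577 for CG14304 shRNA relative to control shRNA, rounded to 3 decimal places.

-3.342

CPM(control shRNA rep1) = 63577 / 18.22 = 3489.4072
CPM(control shRNA rep2) = 88812 / 48.88 = 1816.9394
CPM(CG14304 shRNA rep1) = 4268 / 60.07 = 71.0504
CPM(CG14304 shRNA rep2) = 24217 / 53.54 = 452.3160
mean CPM(control shRNA) = 2653.1733; mean CPM(CG14304 shRNA) = 261.6832
Fold change = 261.6832 / 2653.1733 = 0.09863
log2(0.09863) = -3.3418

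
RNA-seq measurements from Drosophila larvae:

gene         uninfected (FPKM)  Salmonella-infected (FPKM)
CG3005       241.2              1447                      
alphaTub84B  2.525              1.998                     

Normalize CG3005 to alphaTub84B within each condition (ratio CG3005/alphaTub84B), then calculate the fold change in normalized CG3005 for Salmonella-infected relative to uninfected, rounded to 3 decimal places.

CG3005/alphaTub84B (uninfected) = 241.2 / 2.525 = 95.525
CG3005/alphaTub84B (Salmonella-infected) = 1447 / 1.998 = 724.22
Fold change = 724.22 / 95.525 = 7.5815

7.582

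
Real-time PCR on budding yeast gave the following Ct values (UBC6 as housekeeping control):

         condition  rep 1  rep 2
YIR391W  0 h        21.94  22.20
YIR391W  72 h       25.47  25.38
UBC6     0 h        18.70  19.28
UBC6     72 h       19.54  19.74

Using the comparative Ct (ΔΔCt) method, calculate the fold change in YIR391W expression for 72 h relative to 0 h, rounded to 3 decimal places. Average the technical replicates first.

0.153

Mean Ct: YIR391W 0 h 22.070; YIR391W 72 h 25.425; UBC6 0 h 18.990; UBC6 72 h 19.640
ΔCt(0 h) = 22.070 − 18.990 = 3.080
ΔCt(72 h) = 25.425 − 19.640 = 5.785
ΔΔCt = 5.785 − 3.080 = 2.705
Fold change = 2^(−2.705) = 0.1534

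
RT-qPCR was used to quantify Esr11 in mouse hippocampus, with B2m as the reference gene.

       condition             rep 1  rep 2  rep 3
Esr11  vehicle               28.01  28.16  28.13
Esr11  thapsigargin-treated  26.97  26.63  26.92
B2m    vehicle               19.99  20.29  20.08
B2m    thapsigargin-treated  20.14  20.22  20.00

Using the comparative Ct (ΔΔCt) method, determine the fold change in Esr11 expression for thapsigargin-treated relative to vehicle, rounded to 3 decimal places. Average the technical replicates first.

2.395

Mean Ct: Esr11 vehicle 28.100; Esr11 thapsigargin-treated 26.840; B2m vehicle 20.120; B2m thapsigargin-treated 20.120
ΔCt(vehicle) = 28.100 − 20.120 = 7.980
ΔCt(thapsigargin-treated) = 26.840 − 20.120 = 6.720
ΔΔCt = 6.720 − 7.980 = -1.260
Fold change = 2^(−(-1.260)) = 2^1.260 = 2.3950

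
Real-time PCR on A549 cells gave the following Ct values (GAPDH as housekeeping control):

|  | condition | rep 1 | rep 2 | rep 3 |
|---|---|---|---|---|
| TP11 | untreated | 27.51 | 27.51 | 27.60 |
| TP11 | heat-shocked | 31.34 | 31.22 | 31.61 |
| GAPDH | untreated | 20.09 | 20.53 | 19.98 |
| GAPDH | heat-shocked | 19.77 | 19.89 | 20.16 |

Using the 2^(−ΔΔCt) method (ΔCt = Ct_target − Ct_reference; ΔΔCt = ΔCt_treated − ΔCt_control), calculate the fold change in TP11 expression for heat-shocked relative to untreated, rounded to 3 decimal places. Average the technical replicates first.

0.058

Mean Ct: TP11 untreated 27.540; TP11 heat-shocked 31.390; GAPDH untreated 20.200; GAPDH heat-shocked 19.940
ΔCt(untreated) = 27.540 − 20.200 = 7.340
ΔCt(heat-shocked) = 31.390 − 19.940 = 11.450
ΔΔCt = 11.450 − 7.340 = 4.110
Fold change = 2^(−4.110) = 0.0579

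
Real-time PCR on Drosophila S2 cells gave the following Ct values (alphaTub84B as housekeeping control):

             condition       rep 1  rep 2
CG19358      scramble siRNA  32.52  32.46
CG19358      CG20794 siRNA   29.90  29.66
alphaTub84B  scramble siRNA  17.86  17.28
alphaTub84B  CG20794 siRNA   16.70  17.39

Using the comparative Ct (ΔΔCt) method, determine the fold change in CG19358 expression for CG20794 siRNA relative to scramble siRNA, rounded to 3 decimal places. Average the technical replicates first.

4.547

Mean Ct: CG19358 scramble siRNA 32.490; CG19358 CG20794 siRNA 29.780; alphaTub84B scramble siRNA 17.570; alphaTub84B CG20794 siRNA 17.045
ΔCt(scramble siRNA) = 32.490 − 17.570 = 14.920
ΔCt(CG20794 siRNA) = 29.780 − 17.045 = 12.735
ΔΔCt = 12.735 − 14.920 = -2.185
Fold change = 2^(−(-2.185)) = 2^2.185 = 4.5473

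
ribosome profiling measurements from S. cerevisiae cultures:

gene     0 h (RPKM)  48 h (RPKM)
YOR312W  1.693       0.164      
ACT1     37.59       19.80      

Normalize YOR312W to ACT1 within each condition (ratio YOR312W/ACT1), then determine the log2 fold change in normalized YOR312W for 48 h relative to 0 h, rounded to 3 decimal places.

YOR312W/ACT1 (0 h) = 1.693 / 37.59 = 0.045039
YOR312W/ACT1 (48 h) = 0.164 / 19.80 = 0.0082828
Fold change = 0.0082828 / 0.045039 = 0.1839
log2(0.1839) = -2.4430

-2.443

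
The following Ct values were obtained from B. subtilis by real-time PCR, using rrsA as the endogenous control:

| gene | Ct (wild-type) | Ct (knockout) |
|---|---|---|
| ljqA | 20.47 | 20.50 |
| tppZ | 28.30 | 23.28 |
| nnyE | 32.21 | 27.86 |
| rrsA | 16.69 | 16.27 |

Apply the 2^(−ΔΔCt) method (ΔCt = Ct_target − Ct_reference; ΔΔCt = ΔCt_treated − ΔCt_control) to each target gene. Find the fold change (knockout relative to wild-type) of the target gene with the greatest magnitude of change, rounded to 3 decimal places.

ljqA: ΔΔCt = (20.50−16.27) − (20.47−16.69) = 4.23 − 3.78 = 0.45; fold change = 2^-0.45 = 0.732
tppZ: ΔΔCt = (23.28−16.27) − (28.30−16.69) = 7.01 − 11.61 = -4.60; fold change = 2^4.60 = 24.251
nnyE: ΔΔCt = (27.86−16.27) − (32.21−16.69) = 11.59 − 15.52 = -3.93; fold change = 2^3.93 = 15.242
tppZ has the largest |ΔΔCt| = 4.60.

24.251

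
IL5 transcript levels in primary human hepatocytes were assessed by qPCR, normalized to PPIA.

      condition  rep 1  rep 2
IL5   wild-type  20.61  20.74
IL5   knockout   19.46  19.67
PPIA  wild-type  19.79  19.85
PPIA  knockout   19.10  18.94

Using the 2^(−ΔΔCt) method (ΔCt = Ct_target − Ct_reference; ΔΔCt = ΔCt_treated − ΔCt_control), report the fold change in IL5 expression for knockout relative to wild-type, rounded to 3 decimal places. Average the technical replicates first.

1.240

Mean Ct: IL5 wild-type 20.675; IL5 knockout 19.565; PPIA wild-type 19.820; PPIA knockout 19.020
ΔCt(wild-type) = 20.675 − 19.820 = 0.855
ΔCt(knockout) = 19.565 − 19.020 = 0.545
ΔΔCt = 0.545 − 0.855 = -0.310
Fold change = 2^(−(-0.310)) = 2^0.310 = 1.2397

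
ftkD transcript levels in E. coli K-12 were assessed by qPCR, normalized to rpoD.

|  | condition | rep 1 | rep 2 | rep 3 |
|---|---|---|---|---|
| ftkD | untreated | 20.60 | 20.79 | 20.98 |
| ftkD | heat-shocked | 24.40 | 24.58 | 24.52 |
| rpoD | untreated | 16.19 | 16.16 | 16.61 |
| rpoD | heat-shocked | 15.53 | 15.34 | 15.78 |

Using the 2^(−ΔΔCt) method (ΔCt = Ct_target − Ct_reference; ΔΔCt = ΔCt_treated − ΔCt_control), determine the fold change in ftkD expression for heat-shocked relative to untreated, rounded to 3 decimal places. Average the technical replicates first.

0.045

Mean Ct: ftkD untreated 20.790; ftkD heat-shocked 24.500; rpoD untreated 16.320; rpoD heat-shocked 15.550
ΔCt(untreated) = 20.790 − 16.320 = 4.470
ΔCt(heat-shocked) = 24.500 − 15.550 = 8.950
ΔΔCt = 8.950 − 4.470 = 4.480
Fold change = 2^(−4.480) = 0.0448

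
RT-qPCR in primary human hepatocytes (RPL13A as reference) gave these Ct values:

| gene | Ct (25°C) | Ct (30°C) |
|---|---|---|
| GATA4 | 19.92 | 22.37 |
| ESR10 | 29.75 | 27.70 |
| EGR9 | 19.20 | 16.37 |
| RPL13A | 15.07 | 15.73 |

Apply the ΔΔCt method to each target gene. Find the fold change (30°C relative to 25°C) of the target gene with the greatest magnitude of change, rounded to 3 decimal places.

GATA4: ΔΔCt = (22.37−15.73) − (19.92−15.07) = 6.64 − 4.85 = 1.79; fold change = 2^-1.79 = 0.289
ESR10: ΔΔCt = (27.70−15.73) − (29.75−15.07) = 11.97 − 14.68 = -2.71; fold change = 2^2.71 = 6.543
EGR9: ΔΔCt = (16.37−15.73) − (19.20−15.07) = 0.64 − 4.13 = -3.49; fold change = 2^3.49 = 11.236
EGR9 has the largest |ΔΔCt| = 3.49.

11.236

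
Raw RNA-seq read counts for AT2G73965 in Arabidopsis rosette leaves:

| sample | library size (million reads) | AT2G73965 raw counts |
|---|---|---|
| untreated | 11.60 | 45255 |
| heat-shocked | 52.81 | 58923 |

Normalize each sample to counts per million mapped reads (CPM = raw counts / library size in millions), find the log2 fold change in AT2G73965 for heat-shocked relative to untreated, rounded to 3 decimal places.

CPM(untreated) = 45255 / 11.60 = 3901.2931
CPM(heat-shocked) = 58923 / 52.81 = 1115.7546
Fold change = 1115.7546 / 3901.2931 = 0.28600
log2(0.28600) = -1.8059

-1.806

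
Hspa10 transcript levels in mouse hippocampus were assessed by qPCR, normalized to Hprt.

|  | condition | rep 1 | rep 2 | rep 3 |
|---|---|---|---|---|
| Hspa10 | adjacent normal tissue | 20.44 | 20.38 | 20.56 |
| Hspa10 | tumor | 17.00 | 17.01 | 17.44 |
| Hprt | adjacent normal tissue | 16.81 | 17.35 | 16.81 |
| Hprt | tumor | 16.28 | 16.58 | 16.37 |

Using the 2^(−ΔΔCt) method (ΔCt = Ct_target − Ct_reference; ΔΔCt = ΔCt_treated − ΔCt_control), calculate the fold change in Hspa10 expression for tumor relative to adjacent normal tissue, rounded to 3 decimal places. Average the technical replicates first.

Mean Ct: Hspa10 adjacent normal tissue 20.460; Hspa10 tumor 17.150; Hprt adjacent normal tissue 16.990; Hprt tumor 16.410
ΔCt(adjacent normal tissue) = 20.460 − 16.990 = 3.470
ΔCt(tumor) = 17.150 − 16.410 = 0.740
ΔΔCt = 0.740 − 3.470 = -2.730
Fold change = 2^(−(-2.730)) = 2^2.730 = 6.6346

6.635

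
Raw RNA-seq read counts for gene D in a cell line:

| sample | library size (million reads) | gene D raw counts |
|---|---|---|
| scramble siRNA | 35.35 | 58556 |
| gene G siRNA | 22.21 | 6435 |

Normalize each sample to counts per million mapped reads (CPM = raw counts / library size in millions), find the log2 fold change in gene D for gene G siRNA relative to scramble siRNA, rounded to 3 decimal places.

-2.515

CPM(scramble siRNA) = 58556 / 35.35 = 1656.4639
CPM(gene G siRNA) = 6435 / 22.21 = 289.7344
Fold change = 289.7344 / 1656.4639 = 0.17491
log2(0.17491) = -2.5153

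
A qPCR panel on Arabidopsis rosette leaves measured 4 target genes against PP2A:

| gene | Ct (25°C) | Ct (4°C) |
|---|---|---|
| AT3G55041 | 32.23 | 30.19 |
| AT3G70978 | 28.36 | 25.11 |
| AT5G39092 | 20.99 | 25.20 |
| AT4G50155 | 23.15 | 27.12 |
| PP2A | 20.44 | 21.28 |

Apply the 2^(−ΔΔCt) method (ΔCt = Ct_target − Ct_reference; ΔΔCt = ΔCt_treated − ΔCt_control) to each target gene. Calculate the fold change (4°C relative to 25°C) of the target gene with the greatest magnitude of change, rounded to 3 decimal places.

17.030

AT3G55041: ΔΔCt = (30.19−21.28) − (32.23−20.44) = 8.91 − 11.79 = -2.88; fold change = 2^2.88 = 7.362
AT3G70978: ΔΔCt = (25.11−21.28) − (28.36−20.44) = 3.83 − 7.92 = -4.09; fold change = 2^4.09 = 17.030
AT5G39092: ΔΔCt = (25.20−21.28) − (20.99−20.44) = 3.92 − 0.55 = 3.37; fold change = 2^-3.37 = 0.097
AT4G50155: ΔΔCt = (27.12−21.28) − (23.15−20.44) = 5.84 − 2.71 = 3.13; fold change = 2^-3.13 = 0.114
AT3G70978 has the largest |ΔΔCt| = 4.09.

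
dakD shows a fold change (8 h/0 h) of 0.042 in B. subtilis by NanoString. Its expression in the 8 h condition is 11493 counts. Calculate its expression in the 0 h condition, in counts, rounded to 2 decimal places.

0 h expression = 11493 / 0.042 = 273642.86

273642.86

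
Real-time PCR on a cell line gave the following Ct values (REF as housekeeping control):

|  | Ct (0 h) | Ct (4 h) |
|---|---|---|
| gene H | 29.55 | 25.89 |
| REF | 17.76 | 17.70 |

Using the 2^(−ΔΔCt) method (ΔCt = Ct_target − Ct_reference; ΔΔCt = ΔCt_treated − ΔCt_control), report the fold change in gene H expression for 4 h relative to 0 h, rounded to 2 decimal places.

ΔCt(0 h) = 29.550 − 17.760 = 11.790
ΔCt(4 h) = 25.890 − 17.700 = 8.190
ΔΔCt = 8.190 − 11.790 = -3.600
Fold change = 2^(−(-3.600)) = 2^3.600 = 12.126

12.13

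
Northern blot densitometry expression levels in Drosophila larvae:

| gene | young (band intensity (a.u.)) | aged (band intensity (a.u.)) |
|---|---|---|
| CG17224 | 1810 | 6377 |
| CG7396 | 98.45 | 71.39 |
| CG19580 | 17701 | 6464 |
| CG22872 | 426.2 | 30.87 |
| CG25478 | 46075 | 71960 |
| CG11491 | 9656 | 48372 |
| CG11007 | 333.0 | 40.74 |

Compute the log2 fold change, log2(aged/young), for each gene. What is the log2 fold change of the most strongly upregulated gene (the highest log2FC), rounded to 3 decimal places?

log2(6377/1810) = 1.817  (CG17224)
log2(71.39/98.45) = -0.464  (CG7396)
log2(6464/17701) = -1.453  (CG19580)
log2(30.87/426.2) = -3.787  (CG22872)
log2(71960/46075) = 0.643  (CG25478)
log2(48372/9656) = 2.325  (CG11491)
log2(40.74/333.0) = -3.031  (CG11007)
CG11491 is most strongly upregulated.

2.325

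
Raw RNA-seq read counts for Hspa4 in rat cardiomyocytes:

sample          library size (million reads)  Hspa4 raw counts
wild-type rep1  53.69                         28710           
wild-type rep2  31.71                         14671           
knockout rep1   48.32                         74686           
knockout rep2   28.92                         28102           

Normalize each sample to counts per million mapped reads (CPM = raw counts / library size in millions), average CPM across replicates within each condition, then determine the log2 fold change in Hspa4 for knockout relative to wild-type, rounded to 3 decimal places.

1.336

CPM(wild-type rep1) = 28710 / 53.69 = 534.7364
CPM(wild-type rep2) = 14671 / 31.71 = 462.6616
CPM(knockout rep1) = 74686 / 48.32 = 1545.6540
CPM(knockout rep2) = 28102 / 28.92 = 971.7151
mean CPM(wild-type) = 498.6990; mean CPM(knockout) = 1258.6845
Fold change = 1258.6845 / 498.6990 = 2.52394
log2(2.52394) = 1.3357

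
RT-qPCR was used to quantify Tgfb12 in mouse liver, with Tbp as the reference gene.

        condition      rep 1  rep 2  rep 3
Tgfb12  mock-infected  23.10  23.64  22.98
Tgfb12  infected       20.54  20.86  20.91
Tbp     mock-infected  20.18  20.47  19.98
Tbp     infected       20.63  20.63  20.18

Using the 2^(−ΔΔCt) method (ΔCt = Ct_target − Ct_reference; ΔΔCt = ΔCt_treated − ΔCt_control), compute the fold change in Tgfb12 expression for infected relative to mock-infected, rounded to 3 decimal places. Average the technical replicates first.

6.681

Mean Ct: Tgfb12 mock-infected 23.240; Tgfb12 infected 20.770; Tbp mock-infected 20.210; Tbp infected 20.480
ΔCt(mock-infected) = 23.240 − 20.210 = 3.030
ΔCt(infected) = 20.770 − 20.480 = 0.290
ΔΔCt = 0.290 − 3.030 = -2.740
Fold change = 2^(−(-2.740)) = 2^2.740 = 6.6807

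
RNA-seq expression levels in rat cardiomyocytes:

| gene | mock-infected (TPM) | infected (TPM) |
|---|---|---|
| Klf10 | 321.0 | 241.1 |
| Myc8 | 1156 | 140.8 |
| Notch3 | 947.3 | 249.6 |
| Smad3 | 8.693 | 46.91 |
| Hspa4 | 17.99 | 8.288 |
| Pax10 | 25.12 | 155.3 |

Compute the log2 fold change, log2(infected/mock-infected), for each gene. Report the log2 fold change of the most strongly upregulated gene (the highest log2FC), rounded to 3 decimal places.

2.628

log2(241.1/321.0) = -0.413  (Klf10)
log2(140.8/1156) = -3.037  (Myc8)
log2(249.6/947.3) = -1.924  (Notch3)
log2(46.91/8.693) = 2.432  (Smad3)
log2(8.288/17.99) = -1.118  (Hspa4)
log2(155.3/25.12) = 2.628  (Pax10)
Pax10 is most strongly upregulated.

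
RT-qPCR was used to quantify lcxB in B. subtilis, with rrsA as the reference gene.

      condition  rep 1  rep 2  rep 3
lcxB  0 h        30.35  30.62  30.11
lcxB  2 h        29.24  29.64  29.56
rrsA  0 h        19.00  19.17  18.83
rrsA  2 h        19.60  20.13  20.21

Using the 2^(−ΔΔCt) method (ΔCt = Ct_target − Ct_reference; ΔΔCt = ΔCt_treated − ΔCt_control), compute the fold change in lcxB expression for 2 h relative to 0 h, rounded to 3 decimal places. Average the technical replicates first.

Mean Ct: lcxB 0 h 30.360; lcxB 2 h 29.480; rrsA 0 h 19.000; rrsA 2 h 19.980
ΔCt(0 h) = 30.360 − 19.000 = 11.360
ΔCt(2 h) = 29.480 − 19.980 = 9.500
ΔΔCt = 9.500 − 11.360 = -1.860
Fold change = 2^(−(-1.860)) = 2^1.860 = 3.6301

3.630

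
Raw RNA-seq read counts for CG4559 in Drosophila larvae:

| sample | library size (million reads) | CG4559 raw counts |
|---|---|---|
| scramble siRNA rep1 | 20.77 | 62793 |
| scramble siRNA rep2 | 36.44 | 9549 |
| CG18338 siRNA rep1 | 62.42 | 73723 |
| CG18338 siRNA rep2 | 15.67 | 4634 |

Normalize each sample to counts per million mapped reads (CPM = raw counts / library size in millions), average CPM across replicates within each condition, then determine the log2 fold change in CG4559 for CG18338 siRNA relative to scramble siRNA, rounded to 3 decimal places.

-1.154

CPM(scramble siRNA rep1) = 62793 / 20.77 = 3023.2547
CPM(scramble siRNA rep2) = 9549 / 36.44 = 262.0472
CPM(CG18338 siRNA rep1) = 73723 / 62.42 = 1181.0798
CPM(CG18338 siRNA rep2) = 4634 / 15.67 = 295.7243
mean CPM(scramble siRNA) = 1642.6509; mean CPM(CG18338 siRNA) = 738.4020
Fold change = 738.4020 / 1642.6509 = 0.44952
log2(0.44952) = -1.1535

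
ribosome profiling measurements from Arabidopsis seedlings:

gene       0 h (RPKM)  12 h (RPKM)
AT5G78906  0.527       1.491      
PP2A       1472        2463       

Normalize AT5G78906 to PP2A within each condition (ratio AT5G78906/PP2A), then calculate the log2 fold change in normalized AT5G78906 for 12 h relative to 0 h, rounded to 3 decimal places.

AT5G78906/PP2A (0 h) = 0.527 / 1472 = 0.00035802
AT5G78906/PP2A (12 h) = 1.491 / 2463 = 0.00060536
Fold change = 0.00060536 / 0.00035802 = 1.6909
log2(1.6909) = 0.7578

0.758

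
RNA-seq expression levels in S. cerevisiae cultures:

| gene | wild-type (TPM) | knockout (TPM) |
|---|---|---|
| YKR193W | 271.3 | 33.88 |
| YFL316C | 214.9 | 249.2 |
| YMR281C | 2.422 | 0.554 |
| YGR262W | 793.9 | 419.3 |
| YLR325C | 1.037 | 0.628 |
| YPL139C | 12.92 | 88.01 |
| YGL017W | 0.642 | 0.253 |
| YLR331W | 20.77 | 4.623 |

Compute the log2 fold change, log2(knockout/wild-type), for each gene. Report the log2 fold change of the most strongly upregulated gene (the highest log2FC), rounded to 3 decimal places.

2.768

log2(33.88/271.3) = -3.001  (YKR193W)
log2(249.2/214.9) = 0.214  (YFL316C)
log2(0.554/2.422) = -2.128  (YMR281C)
log2(419.3/793.9) = -0.921  (YGR262W)
log2(0.628/1.037) = -0.724  (YLR325C)
log2(88.01/12.92) = 2.768  (YPL139C)
log2(0.253/0.642) = -1.343  (YGL017W)
log2(4.623/20.77) = -2.168  (YLR331W)
YPL139C is most strongly upregulated.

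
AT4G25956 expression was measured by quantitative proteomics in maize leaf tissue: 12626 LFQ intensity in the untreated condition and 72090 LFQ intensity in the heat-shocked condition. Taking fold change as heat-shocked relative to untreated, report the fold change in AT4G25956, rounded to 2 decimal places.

Fold change = 72090 / 12626 = 5.710
AT4G25956 is upregulated.

5.71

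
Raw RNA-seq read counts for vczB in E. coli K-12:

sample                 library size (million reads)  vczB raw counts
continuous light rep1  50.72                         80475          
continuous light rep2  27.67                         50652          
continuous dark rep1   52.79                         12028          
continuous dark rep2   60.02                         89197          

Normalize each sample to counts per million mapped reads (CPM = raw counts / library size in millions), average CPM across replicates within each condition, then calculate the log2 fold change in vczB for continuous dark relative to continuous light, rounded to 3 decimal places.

-0.995

CPM(continuous light rep1) = 80475 / 50.72 = 1586.6522
CPM(continuous light rep2) = 50652 / 27.67 = 1830.5746
CPM(continuous dark rep1) = 12028 / 52.79 = 227.8462
CPM(continuous dark rep2) = 89197 / 60.02 = 1486.1213
mean CPM(continuous light) = 1708.6134; mean CPM(continuous dark) = 856.9837
Fold change = 856.9837 / 1708.6134 = 0.50157
log2(0.50157) = -0.9955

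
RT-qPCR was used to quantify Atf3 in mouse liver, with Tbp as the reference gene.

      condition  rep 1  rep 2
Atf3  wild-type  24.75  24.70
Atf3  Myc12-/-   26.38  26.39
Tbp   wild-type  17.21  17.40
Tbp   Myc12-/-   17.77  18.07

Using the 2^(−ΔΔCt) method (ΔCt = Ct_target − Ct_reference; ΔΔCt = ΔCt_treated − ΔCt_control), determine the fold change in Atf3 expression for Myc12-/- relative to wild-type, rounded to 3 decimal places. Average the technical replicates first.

0.485

Mean Ct: Atf3 wild-type 24.725; Atf3 Myc12-/- 26.385; Tbp wild-type 17.305; Tbp Myc12-/- 17.920
ΔCt(wild-type) = 24.725 − 17.305 = 7.420
ΔCt(Myc12-/-) = 26.385 − 17.920 = 8.465
ΔΔCt = 8.465 − 7.420 = 1.045
Fold change = 2^(−1.045) = 0.4846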